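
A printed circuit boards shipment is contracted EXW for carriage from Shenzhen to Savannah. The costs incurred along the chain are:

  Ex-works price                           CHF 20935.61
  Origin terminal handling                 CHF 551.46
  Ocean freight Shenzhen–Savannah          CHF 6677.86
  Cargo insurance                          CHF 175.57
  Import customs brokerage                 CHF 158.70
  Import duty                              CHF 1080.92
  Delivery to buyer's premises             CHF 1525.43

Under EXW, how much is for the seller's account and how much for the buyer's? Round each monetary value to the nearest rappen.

EXW: the seller makes goods available at their premises; the buyer bears all onward costs.
Seller's account: goods 20935.61 = 20935.61
Buyer's account: origin terminal 551.46 + freight 6677.86 + insurance 175.57 + brokerage 158.70 + duty 1080.92 + delivery 1525.43 = 10169.94

Seller: CHF 20935.61; buyer: CHF 10169.94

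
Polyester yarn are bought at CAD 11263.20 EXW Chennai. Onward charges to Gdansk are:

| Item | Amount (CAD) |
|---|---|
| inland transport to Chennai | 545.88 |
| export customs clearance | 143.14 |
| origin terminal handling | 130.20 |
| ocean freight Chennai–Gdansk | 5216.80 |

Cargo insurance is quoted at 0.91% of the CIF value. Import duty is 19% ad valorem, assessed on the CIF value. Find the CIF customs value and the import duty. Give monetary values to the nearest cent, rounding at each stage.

Let C be the CIF value. C = EXW price + pre-shipment costs + freight + 0.91% × C
C − 0.91% × C = 11263.20 + 545.88 + 143.14 + 130.20 + 5216.80
0.9909 × C = 17299.22
C = 17299.22 / 0.9909 = 17458.09
Insurance premium = 0.91% × 17458.09 = 158.87
Import duty = 17458.09 × 19% = 3317.04

CIF value: CAD 17458.09; import duty: CAD 3317.04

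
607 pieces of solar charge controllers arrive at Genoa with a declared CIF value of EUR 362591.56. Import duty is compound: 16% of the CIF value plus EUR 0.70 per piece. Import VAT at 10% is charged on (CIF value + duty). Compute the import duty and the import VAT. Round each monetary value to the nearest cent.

Ad valorem component: 362591.56 × 16% = 58014.65
Specific component: 607 × 0.70 = 424.90
Import duty = 58014.65 + 424.90 = 58439.55
VAT base = CIF + duty = 362591.56 + 58439.55 = 421031.11
Import VAT = 421031.11 × 10% = 42103.11

Import duty: EUR 58439.55; import VAT: EUR 42103.11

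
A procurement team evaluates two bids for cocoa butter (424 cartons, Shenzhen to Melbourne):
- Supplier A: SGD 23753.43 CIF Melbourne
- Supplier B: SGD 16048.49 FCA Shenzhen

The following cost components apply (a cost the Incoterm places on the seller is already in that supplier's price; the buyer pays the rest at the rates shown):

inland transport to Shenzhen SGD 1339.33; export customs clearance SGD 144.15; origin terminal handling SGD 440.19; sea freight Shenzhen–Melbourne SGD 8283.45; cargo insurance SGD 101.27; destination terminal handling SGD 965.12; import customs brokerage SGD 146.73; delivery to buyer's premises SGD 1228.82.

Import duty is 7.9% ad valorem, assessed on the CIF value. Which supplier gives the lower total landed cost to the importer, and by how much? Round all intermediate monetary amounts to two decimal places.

Supplier A (CIF):
The CIF price already equals the CIF value: 23753.43
Import duty = 23753.43 × 7.9% = 1876.52
Buyer bears (A): 965.12 + 146.73 + 1228.82 = 2340.67
Landed cost (A) = invoice 23753.43 + 2340.67 + duty 1876.52 = 27970.62
Supplier B (FCA):
CIF value = FCA price + origin terminal + freight + insurance = 16048.49 + 440.19 + 8283.45 + 101.27 = 24873.40
Import duty = 24873.40 × 7.9% = 1965.00
Buyer bears (B): 440.19 + 8283.45 + 101.27 + 965.12 + 146.73 + 1228.82 = 11165.58
Landed cost (B) = invoice 16048.49 + 11165.58 + duty 1965.00 = 29179.07
Difference = |27970.62 − 29179.07| = 1208.45

Supplier A is cheaper by SGD 1208.45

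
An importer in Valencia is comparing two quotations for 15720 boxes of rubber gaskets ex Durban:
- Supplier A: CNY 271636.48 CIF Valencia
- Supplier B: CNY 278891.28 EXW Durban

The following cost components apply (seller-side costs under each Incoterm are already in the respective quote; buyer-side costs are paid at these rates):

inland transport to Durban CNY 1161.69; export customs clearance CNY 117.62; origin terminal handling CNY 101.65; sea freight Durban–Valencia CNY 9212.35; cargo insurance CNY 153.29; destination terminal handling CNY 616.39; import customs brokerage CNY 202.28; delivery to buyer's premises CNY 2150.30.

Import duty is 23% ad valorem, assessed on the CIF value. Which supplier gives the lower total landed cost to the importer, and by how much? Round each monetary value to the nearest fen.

Supplier A is cheaper by CNY 22141.72

Supplier A (CIF):
The CIF price already equals the CIF value: 271636.48
Import duty = 271636.48 × 23% = 62476.39
Buyer bears (A): 616.39 + 202.28 + 2150.30 = 2968.97
Landed cost (A) = invoice 271636.48 + 2968.97 + duty 62476.39 = 337081.84
Supplier B (EXW):
CIF value = EXW price + inland to port + export clearance + origin terminal + freight + insurance = 278891.28 + 1161.69 + 117.62 + 101.65 + 9212.35 + 153.29 = 289637.88
Import duty = 289637.88 × 23% = 66616.71
Buyer bears (B): 1161.69 + 117.62 + 101.65 + 9212.35 + 153.29 + 616.39 + 202.28 + 2150.30 = 13715.57
Landed cost (B) = invoice 278891.28 + 13715.57 + duty 66616.71 = 359223.56
Difference = |337081.84 − 359223.56| = 22141.72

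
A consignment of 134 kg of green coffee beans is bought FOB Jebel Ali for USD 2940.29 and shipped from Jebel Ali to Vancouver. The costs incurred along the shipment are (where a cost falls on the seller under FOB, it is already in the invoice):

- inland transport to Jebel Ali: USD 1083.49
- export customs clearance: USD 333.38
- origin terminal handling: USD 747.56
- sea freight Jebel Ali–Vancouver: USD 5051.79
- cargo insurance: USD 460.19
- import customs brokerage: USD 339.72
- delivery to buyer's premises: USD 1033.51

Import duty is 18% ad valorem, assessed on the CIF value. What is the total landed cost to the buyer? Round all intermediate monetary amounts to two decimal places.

FOB: the seller bears costs until goods are on board at the origin port; the buyer bears freight, insurance and all costs thereafter.
Already in the invoice (seller's account under FOB): inland to port, export clearance, origin terminal — exclude.
CIF value = FOB price + freight + insurance = 2940.29 + 5051.79 + 460.19 = 8452.27
Import duty = 8452.27 × 18% = 1521.41
Buyer bears: freight 5051.79 + insurance 460.19 + brokerage 339.72 + delivery 1033.51 + duty 1521.41 = 8406.62
Landed cost = invoice 2940.29 + 8406.62 = 11346.91

Total landed cost: USD 11346.91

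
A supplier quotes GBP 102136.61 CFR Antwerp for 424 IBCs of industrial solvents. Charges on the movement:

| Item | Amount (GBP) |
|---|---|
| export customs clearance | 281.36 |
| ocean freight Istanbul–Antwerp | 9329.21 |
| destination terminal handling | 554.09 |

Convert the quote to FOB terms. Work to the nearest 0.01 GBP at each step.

Not relevant to the conversion: export clearance — on the seller under both CFR and FOB; already in the CFR price and stays in the FOB price. destination terminal — on the buyer under both terms; not part of either seller's price.
From CFR to FOB, the seller no longer bears: freight.
FOB price = 102136.61 − 9329.21 = 92807.40

FOB price: GBP 92807.40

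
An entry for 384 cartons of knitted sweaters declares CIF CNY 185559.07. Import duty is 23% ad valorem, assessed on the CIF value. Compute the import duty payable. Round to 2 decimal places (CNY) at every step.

Import duty = 185559.07 × 23% = 42678.59

Import duty: CNY 42678.59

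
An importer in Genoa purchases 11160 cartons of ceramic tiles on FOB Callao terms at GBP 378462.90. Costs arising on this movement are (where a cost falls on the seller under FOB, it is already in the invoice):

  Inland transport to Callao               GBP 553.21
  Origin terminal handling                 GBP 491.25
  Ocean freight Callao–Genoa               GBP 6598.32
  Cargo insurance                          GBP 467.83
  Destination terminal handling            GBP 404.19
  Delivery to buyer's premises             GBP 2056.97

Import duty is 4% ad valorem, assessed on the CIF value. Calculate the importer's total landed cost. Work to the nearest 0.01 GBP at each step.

FOB: the seller bears costs until goods are on board at the origin port; the buyer bears freight, insurance and all costs thereafter.
Already in the invoice (seller's account under FOB): inland to port, origin terminal — exclude.
CIF value = FOB price + freight + insurance = 378462.90 + 6598.32 + 467.83 = 385529.05
Import duty = 385529.05 × 4% = 15421.16
Buyer bears: freight 6598.32 + insurance 467.83 + destination terminal 404.19 + delivery 2056.97 + duty 15421.16 = 24948.47
Landed cost = invoice 378462.90 + 24948.47 = 403411.37

Total landed cost: GBP 403411.37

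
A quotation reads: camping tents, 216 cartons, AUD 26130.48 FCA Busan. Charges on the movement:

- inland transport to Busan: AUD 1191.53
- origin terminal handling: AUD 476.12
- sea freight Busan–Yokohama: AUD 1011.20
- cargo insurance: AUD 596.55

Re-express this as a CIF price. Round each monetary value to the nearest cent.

Not relevant to the conversion: inland to port — on the seller under both FCA and CIF; already in the FCA price and stays in the CIF price.
From FCA to CIF, the seller additionally bears: origin terminal, freight, insurance.
CIF price = 26130.48 + 476.12 + 1011.20 + 596.55 = 28214.35

CIF price: AUD 28214.35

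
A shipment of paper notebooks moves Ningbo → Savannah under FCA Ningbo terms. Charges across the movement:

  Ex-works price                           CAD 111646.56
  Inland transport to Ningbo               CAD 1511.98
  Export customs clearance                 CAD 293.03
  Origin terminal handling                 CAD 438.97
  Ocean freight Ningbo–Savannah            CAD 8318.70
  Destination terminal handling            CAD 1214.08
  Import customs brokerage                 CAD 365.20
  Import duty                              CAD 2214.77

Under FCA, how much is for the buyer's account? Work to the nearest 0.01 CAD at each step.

Buyer's account: CAD 12551.72

FCA: the seller delivers export-cleared goods to the carrier; the buyer bears costs from that point.
Seller's account: goods 111646.56 + inland to port 1511.98 + export clearance 293.03 = 113451.57
Buyer's account: origin terminal 438.97 + freight 8318.70 + destination terminal 1214.08 + brokerage 365.20 + duty 2214.77 = 12551.72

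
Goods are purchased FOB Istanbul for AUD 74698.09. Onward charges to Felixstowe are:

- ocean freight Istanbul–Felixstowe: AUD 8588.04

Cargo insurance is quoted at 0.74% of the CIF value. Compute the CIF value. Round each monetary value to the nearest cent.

Let C be the CIF value. C = FOB price + freight + 0.74% × C
C − 0.74% × C = 74698.09 + 8588.04
0.9926 × C = 83286.13
C = 83286.13 / 0.9926 = 83907.04
Insurance premium = 0.74% × 83907.04 = 620.91

CIF value: AUD 83907.04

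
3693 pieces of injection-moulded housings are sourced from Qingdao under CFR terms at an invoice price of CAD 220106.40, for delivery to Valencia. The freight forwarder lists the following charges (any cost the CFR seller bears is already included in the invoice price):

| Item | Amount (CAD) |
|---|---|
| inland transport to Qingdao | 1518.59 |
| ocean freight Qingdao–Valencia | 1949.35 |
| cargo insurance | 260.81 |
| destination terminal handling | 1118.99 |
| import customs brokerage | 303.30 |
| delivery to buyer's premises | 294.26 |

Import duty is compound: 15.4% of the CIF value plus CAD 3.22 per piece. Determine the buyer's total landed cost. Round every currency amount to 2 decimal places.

CFR: the seller pays costs through ocean freight to the destination port, but not insurance.
Already in the invoice (seller's account under CFR): inland to port, freight — exclude.
CIF value = CFR price + insurance = 220106.40 + 260.81 = 220367.21
Ad valorem component: 220367.21 × 15.4% = 33936.55
Specific component: 3693 × 3.22 = 11891.46
Import duty = 33936.55 + 11891.46 = 45828.01
Buyer bears: insurance 260.81 + destination terminal 1118.99 + brokerage 303.30 + delivery 294.26 + duty 45828.01 = 47805.37
Landed cost = invoice 220106.40 + 47805.37 = 267911.77

Total landed cost: CAD 267911.77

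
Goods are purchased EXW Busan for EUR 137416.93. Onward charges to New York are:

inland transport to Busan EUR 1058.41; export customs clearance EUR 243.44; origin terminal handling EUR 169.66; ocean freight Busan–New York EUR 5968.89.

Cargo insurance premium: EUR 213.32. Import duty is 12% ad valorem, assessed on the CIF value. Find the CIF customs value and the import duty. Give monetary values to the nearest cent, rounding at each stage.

CIF value: EUR 145070.65; import duty: EUR 17408.48

CIF = EXW price + pre-shipment costs + freight + insurance
CIF = 137416.93 + 1058.41 + 243.44 + 169.66 + 5968.89 + 213.32 = 145070.65
Import duty = 145070.65 × 12% = 17408.48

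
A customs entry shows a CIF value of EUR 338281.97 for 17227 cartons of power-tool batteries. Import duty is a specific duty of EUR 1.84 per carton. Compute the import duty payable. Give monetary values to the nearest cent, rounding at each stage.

Import duty = 17227 × 1.84 = 31697.68

Import duty: EUR 31697.68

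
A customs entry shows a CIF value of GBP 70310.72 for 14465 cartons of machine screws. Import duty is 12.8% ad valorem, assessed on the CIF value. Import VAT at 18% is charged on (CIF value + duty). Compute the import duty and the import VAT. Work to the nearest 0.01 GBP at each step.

Import duty: GBP 8999.77; import VAT: GBP 14275.89

Import duty = 70310.72 × 12.8% = 8999.77
VAT base = CIF + duty = 70310.72 + 8999.77 = 79310.49
Import VAT = 79310.49 × 18% = 14275.89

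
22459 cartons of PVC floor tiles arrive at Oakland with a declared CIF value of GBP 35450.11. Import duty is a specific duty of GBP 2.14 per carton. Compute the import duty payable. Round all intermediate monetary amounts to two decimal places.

Import duty = 22459 × 2.14 = 48062.26

Import duty: GBP 48062.26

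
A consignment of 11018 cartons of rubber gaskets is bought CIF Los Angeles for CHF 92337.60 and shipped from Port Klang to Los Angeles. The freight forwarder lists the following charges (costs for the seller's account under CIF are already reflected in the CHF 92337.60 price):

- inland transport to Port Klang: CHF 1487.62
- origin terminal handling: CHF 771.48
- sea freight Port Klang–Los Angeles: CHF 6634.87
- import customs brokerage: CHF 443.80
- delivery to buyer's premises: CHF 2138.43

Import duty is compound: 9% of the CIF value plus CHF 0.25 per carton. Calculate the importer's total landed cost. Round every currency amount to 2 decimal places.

CIF: the seller pays costs through ocean freight and marine insurance to the destination port.
Already in the invoice (seller's account under CIF): inland to port, origin terminal, freight — exclude.
The CIF price already equals the CIF value: 92337.60
Ad valorem component: 92337.60 × 9% = 8310.38
Specific component: 11018 × 0.25 = 2754.50
Import duty = 8310.38 + 2754.50 = 11064.88
Buyer bears: brokerage 443.80 + delivery 2138.43 + duty 11064.88 = 13647.11
Landed cost = invoice 92337.60 + 13647.11 = 105984.71

Total landed cost: CHF 105984.71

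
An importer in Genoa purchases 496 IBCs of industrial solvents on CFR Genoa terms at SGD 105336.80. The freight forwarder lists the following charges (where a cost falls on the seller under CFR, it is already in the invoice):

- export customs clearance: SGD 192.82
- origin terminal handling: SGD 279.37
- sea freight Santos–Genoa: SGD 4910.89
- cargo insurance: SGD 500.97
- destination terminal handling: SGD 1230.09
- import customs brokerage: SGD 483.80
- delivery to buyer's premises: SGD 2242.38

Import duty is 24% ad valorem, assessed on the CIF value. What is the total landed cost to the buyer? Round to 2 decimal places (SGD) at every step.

Total landed cost: SGD 135195.10

CFR: the seller pays costs through ocean freight to the destination port, but not insurance.
Already in the invoice (seller's account under CFR): export clearance, origin terminal, freight — exclude.
CIF value = CFR price + insurance = 105336.80 + 500.97 = 105837.77
Import duty = 105837.77 × 24% = 25401.06
Buyer bears: insurance 500.97 + destination terminal 1230.09 + brokerage 483.80 + delivery 2242.38 + duty 25401.06 = 29858.30
Landed cost = invoice 105336.80 + 29858.30 = 135195.10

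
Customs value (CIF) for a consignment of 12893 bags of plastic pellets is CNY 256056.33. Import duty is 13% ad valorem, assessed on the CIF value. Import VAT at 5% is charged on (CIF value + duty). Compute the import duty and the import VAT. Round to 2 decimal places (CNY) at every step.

Import duty: CNY 33287.32; import VAT: CNY 14467.18

Import duty = 256056.33 × 13% = 33287.32
VAT base = CIF + duty = 256056.33 + 33287.32 = 289343.65
Import VAT = 289343.65 × 5% = 14467.18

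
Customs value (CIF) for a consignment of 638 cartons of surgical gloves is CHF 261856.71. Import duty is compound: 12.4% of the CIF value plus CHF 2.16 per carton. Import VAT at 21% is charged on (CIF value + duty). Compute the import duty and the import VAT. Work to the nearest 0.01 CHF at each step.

Import duty: CHF 33848.31; import VAT: CHF 62098.05

Ad valorem component: 261856.71 × 12.4% = 32470.23
Specific component: 638 × 2.16 = 1378.08
Import duty = 32470.23 + 1378.08 = 33848.31
VAT base = CIF + duty = 261856.71 + 33848.31 = 295705.02
Import VAT = 295705.02 × 21% = 62098.05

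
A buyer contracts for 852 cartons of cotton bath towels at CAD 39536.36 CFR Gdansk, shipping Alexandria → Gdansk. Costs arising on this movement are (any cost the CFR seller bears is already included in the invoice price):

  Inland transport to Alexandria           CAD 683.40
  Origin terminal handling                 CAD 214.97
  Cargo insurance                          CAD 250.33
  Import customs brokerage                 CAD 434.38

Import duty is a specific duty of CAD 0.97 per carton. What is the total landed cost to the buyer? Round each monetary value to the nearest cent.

Total landed cost: CAD 41047.51

CFR: the seller pays costs through ocean freight to the destination port, but not insurance.
Already in the invoice (seller's account under CFR): inland to port, origin terminal — exclude.
CIF value = CFR price + insurance = 39536.36 + 250.33 = 39786.69
Import duty = 852 × 0.97 = 826.44
Buyer bears: insurance 250.33 + brokerage 434.38 + duty 826.44 = 1511.15
Landed cost = invoice 39536.36 + 1511.15 = 41047.51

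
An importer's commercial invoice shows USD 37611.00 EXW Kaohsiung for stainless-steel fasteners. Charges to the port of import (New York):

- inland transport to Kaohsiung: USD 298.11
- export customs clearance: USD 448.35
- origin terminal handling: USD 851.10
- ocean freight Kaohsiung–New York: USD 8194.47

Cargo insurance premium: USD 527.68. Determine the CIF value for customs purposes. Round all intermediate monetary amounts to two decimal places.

CIF value: USD 47930.71

CIF = EXW price + pre-shipment costs + freight + insurance
CIF = 37611.00 + 298.11 + 448.35 + 851.10 + 8194.47 + 527.68 = 47930.71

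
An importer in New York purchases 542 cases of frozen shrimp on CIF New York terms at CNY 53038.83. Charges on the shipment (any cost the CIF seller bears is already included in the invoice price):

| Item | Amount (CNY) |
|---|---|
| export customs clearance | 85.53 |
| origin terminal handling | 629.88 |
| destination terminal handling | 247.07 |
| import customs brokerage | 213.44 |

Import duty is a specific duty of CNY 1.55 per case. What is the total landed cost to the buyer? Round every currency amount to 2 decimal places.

CIF: the seller pays costs through ocean freight and marine insurance to the destination port.
Already in the invoice (seller's account under CIF): export clearance, origin terminal — exclude.
The CIF price already equals the CIF value: 53038.83
Import duty = 542 × 1.55 = 840.10
Buyer bears: destination terminal 247.07 + brokerage 213.44 + duty 840.10 = 1300.61
Landed cost = invoice 53038.83 + 1300.61 = 54339.44

Total landed cost: CNY 54339.44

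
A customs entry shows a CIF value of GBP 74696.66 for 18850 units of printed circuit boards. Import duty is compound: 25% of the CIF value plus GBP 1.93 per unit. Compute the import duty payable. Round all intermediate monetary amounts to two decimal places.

Import duty: GBP 55054.67

Ad valorem component: 74696.66 × 25% = 18674.17
Specific component: 18850 × 1.93 = 36380.50
Import duty = 18674.17 + 36380.50 = 55054.67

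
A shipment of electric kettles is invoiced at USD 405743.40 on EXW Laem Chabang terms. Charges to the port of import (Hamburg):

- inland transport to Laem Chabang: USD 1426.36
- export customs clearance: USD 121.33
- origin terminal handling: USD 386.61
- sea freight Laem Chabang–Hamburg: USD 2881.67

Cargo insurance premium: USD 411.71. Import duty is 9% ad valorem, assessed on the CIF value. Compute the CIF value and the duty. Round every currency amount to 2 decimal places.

CIF value: USD 410971.08; import duty: USD 36987.40

CIF = EXW price + pre-shipment costs + freight + insurance
CIF = 405743.40 + 1426.36 + 121.33 + 386.61 + 2881.67 + 411.71 = 410971.08
Import duty = 410971.08 × 9% = 36987.40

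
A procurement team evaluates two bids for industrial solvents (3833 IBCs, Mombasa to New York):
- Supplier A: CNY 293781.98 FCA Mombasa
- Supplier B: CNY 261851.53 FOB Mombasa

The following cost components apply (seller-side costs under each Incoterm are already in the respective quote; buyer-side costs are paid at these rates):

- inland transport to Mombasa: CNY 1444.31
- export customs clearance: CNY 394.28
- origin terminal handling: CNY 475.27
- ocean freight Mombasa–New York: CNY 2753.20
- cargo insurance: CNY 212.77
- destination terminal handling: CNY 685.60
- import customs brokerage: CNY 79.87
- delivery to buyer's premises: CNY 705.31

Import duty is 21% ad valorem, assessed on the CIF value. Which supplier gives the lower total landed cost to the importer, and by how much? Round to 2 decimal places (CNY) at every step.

Supplier B is cheaper by CNY 39210.92

Supplier A (FCA):
CIF value = FCA price + origin terminal + freight + insurance = 293781.98 + 475.27 + 2753.20 + 212.77 = 297223.22
Import duty = 297223.22 × 21% = 62416.88
Buyer bears (A): 475.27 + 2753.20 + 212.77 + 685.60 + 79.87 + 705.31 = 4912.02
Landed cost (A) = invoice 293781.98 + 4912.02 + duty 62416.88 = 361110.88
Supplier B (FOB):
CIF value = FOB price + freight + insurance = 261851.53 + 2753.20 + 212.77 = 264817.50
Import duty = 264817.50 × 21% = 55611.68
Buyer bears (B): 2753.20 + 212.77 + 685.60 + 79.87 + 705.31 = 4436.75
Landed cost (B) = invoice 261851.53 + 4436.75 + duty 55611.68 = 321899.96
Difference = |361110.88 − 321899.96| = 39210.92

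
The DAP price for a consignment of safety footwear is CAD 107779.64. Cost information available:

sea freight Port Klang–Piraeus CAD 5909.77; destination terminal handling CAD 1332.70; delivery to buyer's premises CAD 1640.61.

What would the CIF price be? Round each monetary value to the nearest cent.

Not relevant to the conversion: freight — on the seller under both DAP and CIF; already in the DAP price and stays in the CIF price.
From DAP to CIF, the seller no longer bears: destination terminal, delivery.
CIF price = 107779.64 − 1332.70 − 1640.61 = 104806.33

CIF price: CAD 104806.33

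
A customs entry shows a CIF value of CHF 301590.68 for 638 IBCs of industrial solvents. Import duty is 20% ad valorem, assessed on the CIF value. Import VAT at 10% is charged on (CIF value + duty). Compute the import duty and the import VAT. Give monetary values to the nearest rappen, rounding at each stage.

Import duty = 301590.68 × 20% = 60318.14
VAT base = CIF + duty = 301590.68 + 60318.14 = 361908.82
Import VAT = 361908.82 × 10% = 36190.88

Import duty: CHF 60318.14; import VAT: CHF 36190.88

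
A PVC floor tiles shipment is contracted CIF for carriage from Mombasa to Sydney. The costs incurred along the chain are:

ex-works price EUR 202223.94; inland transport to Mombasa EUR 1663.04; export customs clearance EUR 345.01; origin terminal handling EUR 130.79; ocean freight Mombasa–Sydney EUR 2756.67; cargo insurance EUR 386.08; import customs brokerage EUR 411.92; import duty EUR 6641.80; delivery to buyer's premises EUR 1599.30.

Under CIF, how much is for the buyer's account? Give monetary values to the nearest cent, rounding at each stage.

CIF: the seller pays costs through ocean freight and marine insurance to the destination port.
Seller's account: goods 202223.94 + inland to port 1663.04 + export clearance 345.01 + origin terminal 130.79 + freight 2756.67 + insurance 386.08 = 207505.53
Buyer's account: brokerage 411.92 + duty 6641.80 + delivery 1599.30 = 8653.02

Buyer's account: EUR 8653.02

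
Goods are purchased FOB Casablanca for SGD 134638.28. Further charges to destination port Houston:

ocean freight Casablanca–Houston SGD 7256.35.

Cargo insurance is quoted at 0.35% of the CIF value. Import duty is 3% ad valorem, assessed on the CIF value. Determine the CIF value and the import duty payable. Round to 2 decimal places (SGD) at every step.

Let C be the CIF value. C = FOB price + freight + 0.35% × C
C − 0.35% × C = 134638.28 + 7256.35
0.9965 × C = 141894.63
C = 141894.63 / 0.9965 = 142393.01
Insurance premium = 0.35% × 142393.01 = 498.38
Import duty = 142393.01 × 3% = 4271.79

CIF value: SGD 142393.01; import duty: SGD 4271.79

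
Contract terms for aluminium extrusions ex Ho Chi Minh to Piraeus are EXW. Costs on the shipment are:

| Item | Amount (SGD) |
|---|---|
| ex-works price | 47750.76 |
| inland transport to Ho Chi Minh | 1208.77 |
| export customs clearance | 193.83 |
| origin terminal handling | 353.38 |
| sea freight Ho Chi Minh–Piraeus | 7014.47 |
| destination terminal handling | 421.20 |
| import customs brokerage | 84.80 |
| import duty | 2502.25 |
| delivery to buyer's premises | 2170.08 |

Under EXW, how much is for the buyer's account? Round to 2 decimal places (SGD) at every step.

EXW: the seller makes goods available at their premises; the buyer bears all onward costs.
Seller's account: goods 47750.76 = 47750.76
Buyer's account: inland to port 1208.77 + export clearance 193.83 + origin terminal 353.38 + freight 7014.47 + destination terminal 421.20 + brokerage 84.80 + duty 2502.25 + delivery 2170.08 = 13948.78

Buyer's account: SGD 13948.78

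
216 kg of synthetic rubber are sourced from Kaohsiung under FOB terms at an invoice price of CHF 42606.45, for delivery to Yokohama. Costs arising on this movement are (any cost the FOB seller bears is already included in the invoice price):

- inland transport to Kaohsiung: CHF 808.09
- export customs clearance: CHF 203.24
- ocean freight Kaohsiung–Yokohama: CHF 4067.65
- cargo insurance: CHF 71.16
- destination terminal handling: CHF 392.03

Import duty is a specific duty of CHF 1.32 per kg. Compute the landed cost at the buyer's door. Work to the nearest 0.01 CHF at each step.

FOB: the seller bears costs until goods are on board at the origin port; the buyer bears freight, insurance and all costs thereafter.
Already in the invoice (seller's account under FOB): inland to port, export clearance — exclude.
CIF value = FOB price + freight + insurance = 42606.45 + 4067.65 + 71.16 = 46745.26
Import duty = 216 × 1.32 = 285.12
Buyer bears: freight 4067.65 + insurance 71.16 + destination terminal 392.03 + duty 285.12 = 4815.96
Landed cost = invoice 42606.45 + 4815.96 = 47422.41

Total landed cost: CHF 47422.41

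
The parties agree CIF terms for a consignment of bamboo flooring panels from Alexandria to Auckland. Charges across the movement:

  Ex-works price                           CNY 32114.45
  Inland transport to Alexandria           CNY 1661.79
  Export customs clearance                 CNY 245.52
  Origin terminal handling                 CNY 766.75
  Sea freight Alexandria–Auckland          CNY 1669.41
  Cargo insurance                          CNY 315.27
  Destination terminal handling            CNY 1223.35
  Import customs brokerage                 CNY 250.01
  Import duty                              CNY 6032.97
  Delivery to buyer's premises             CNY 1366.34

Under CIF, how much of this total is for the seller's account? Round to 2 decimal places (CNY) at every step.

CIF: the seller pays costs through ocean freight and marine insurance to the destination port.
Seller's account: goods 32114.45 + inland to port 1661.79 + export clearance 245.52 + origin terminal 766.75 + freight 1669.41 + insurance 315.27 = 36773.19
Buyer's account: destination terminal 1223.35 + brokerage 250.01 + duty 6032.97 + delivery 1366.34 = 8872.67

Seller's account: CNY 36773.19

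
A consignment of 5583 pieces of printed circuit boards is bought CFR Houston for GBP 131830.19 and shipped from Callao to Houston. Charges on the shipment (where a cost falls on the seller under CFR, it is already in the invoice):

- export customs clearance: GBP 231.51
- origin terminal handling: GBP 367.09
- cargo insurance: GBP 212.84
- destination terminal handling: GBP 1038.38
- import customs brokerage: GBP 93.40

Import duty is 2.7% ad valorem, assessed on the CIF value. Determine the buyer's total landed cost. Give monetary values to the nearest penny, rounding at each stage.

Total landed cost: GBP 136739.97

CFR: the seller pays costs through ocean freight to the destination port, but not insurance.
Already in the invoice (seller's account under CFR): export clearance, origin terminal — exclude.
CIF value = CFR price + insurance = 131830.19 + 212.84 = 132043.03
Import duty = 132043.03 × 2.7% = 3565.16
Buyer bears: insurance 212.84 + destination terminal 1038.38 + brokerage 93.40 + duty 3565.16 = 4909.78
Landed cost = invoice 131830.19 + 4909.78 = 136739.97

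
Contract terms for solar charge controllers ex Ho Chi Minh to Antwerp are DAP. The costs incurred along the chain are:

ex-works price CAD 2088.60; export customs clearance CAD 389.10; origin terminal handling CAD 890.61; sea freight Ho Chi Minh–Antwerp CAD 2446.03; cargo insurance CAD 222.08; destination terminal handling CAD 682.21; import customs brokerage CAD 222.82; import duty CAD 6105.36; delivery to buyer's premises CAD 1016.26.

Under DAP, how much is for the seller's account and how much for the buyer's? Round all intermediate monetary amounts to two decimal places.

DAP: the seller bears all costs to the named destination except import duty and clearance.
Seller's account: goods 2088.60 + export clearance 389.10 + origin terminal 890.61 + freight 2446.03 + insurance 222.08 + destination terminal 682.21 + delivery 1016.26 = 7734.89
Buyer's account: brokerage 222.82 + duty 6105.36 = 6328.18

Seller: CAD 7734.89; buyer: CAD 6328.18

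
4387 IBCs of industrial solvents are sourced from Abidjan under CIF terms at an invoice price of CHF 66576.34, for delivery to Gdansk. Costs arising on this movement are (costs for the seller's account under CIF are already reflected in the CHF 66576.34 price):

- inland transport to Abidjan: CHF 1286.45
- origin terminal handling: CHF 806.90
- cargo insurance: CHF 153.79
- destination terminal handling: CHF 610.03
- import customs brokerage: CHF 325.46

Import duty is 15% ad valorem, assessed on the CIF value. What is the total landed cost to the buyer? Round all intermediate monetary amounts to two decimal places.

CIF: the seller pays costs through ocean freight and marine insurance to the destination port.
Already in the invoice (seller's account under CIF): inland to port, origin terminal, insurance — exclude.
The CIF price already equals the CIF value: 66576.34
Import duty = 66576.34 × 15% = 9986.45
Buyer bears: destination terminal 610.03 + brokerage 325.46 + duty 9986.45 = 10921.94
Landed cost = invoice 66576.34 + 10921.94 = 77498.28

Total landed cost: CHF 77498.28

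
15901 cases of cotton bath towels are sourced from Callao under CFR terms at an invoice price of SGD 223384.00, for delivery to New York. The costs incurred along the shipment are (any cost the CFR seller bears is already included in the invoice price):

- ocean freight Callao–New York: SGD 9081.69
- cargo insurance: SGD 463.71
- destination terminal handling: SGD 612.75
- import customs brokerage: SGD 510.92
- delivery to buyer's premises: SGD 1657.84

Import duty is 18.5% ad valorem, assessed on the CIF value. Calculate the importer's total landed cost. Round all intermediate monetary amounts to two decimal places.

CFR: the seller pays costs through ocean freight to the destination port, but not insurance.
Already in the invoice (seller's account under CFR): freight — exclude.
CIF value = CFR price + insurance = 223384.00 + 463.71 = 223847.71
Import duty = 223847.71 × 18.5% = 41411.83
Buyer bears: insurance 463.71 + destination terminal 612.75 + brokerage 510.92 + delivery 1657.84 + duty 41411.83 = 44657.05
Landed cost = invoice 223384.00 + 44657.05 = 268041.05

Total landed cost: SGD 268041.05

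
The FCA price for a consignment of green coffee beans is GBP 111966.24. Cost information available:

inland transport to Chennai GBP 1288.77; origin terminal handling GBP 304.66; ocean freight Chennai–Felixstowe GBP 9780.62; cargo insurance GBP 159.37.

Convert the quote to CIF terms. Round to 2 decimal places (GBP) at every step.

Not relevant to the conversion: inland to port — on the seller under both FCA and CIF; already in the FCA price and stays in the CIF price.
From FCA to CIF, the seller additionally bears: origin terminal, freight, insurance.
CIF price = 111966.24 + 304.66 + 9780.62 + 159.37 = 122210.89

CIF price: GBP 122210.89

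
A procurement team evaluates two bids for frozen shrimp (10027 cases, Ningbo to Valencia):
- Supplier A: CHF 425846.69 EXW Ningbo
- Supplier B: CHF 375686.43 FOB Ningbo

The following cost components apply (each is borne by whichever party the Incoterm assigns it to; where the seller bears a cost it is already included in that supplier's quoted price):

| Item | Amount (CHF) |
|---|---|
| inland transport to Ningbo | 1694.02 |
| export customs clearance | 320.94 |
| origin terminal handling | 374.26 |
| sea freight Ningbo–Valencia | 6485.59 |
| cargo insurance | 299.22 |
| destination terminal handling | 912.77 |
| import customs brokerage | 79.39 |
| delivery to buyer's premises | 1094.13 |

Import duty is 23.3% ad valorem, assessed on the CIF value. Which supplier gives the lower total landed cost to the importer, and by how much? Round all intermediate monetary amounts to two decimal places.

Supplier A (EXW):
CIF value = EXW price + inland to port + export clearance + origin terminal + freight + insurance = 425846.69 + 1694.02 + 320.94 + 374.26 + 6485.59 + 299.22 = 435020.72
Import duty = 435020.72 × 23.3% = 101359.83
Buyer bears (A): 1694.02 + 320.94 + 374.26 + 6485.59 + 299.22 + 912.77 + 79.39 + 1094.13 = 11260.32
Landed cost (A) = invoice 425846.69 + 11260.32 + duty 101359.83 = 538466.84
Supplier B (FOB):
CIF value = FOB price + freight + insurance = 375686.43 + 6485.59 + 299.22 = 382471.24
Import duty = 382471.24 × 23.3% = 89115.80
Buyer bears (B): 6485.59 + 299.22 + 912.77 + 79.39 + 1094.13 = 8871.10
Landed cost (B) = invoice 375686.43 + 8871.10 + duty 89115.80 = 473673.33
Difference = |538466.84 − 473673.33| = 64793.51

Supplier B is cheaper by CHF 64793.51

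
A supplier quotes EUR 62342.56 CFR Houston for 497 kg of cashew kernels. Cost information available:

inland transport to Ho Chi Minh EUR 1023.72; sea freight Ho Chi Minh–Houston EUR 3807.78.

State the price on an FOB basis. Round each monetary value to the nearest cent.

FOB price: EUR 58534.78

Not relevant to the conversion: inland to port — on the seller under both CFR and FOB; already in the CFR price and stays in the FOB price.
From CFR to FOB, the seller no longer bears: freight.
FOB price = 62342.56 − 3807.78 = 58534.78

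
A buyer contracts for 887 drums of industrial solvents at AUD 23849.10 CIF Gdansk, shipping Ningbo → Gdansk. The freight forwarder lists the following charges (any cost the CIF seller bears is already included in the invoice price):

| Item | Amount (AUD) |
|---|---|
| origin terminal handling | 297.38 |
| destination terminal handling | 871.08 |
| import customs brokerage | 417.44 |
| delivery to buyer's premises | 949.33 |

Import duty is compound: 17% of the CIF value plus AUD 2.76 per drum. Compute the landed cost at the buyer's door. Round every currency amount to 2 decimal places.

Total landed cost: AUD 32589.42

CIF: the seller pays costs through ocean freight and marine insurance to the destination port.
Already in the invoice (seller's account under CIF): origin terminal — exclude.
The CIF price already equals the CIF value: 23849.10
Ad valorem component: 23849.10 × 17% = 4054.35
Specific component: 887 × 2.76 = 2448.12
Import duty = 4054.35 + 2448.12 = 6502.47
Buyer bears: destination terminal 871.08 + brokerage 417.44 + delivery 949.33 + duty 6502.47 = 8740.32
Landed cost = invoice 23849.10 + 8740.32 = 32589.42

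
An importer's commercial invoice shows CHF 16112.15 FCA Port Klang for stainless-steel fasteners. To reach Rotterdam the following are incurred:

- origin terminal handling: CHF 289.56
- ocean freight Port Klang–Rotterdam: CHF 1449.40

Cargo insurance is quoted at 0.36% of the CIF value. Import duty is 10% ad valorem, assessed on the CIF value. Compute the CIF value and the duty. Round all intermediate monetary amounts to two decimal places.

CIF value: CHF 17915.61; import duty: CHF 1791.56

Let C be the CIF value. C = FCA price + pre-shipment costs + freight + 0.36% × C
C − 0.36% × C = 16112.15 + 289.56 + 1449.40
0.9964 × C = 17851.11
C = 17851.11 / 0.9964 = 17915.61
Insurance premium = 0.36% × 17915.61 = 64.50
Import duty = 17915.61 × 10% = 1791.56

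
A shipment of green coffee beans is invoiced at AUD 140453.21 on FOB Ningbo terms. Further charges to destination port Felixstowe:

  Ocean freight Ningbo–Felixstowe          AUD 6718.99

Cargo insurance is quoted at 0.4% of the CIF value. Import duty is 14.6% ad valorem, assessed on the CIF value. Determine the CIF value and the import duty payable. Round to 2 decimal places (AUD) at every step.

CIF value: AUD 147763.25; import duty: AUD 21573.43

Let C be the CIF value. C = FOB price + freight + 0.4% × C
C − 0.4% × C = 140453.21 + 6718.99
0.996 × C = 147172.20
C = 147172.20 / 0.996 = 147763.25
Insurance premium = 0.4% × 147763.25 = 591.05
Import duty = 147763.25 × 14.6% = 21573.43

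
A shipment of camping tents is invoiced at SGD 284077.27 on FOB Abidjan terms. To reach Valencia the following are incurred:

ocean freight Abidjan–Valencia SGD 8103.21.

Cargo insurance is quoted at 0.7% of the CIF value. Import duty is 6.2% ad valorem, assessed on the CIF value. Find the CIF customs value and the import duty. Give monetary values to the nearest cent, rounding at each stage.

Let C be the CIF value. C = FOB price + freight + 0.7% × C
C − 0.7% × C = 284077.27 + 8103.21
0.993 × C = 292180.48
C = 292180.48 / 0.993 = 294240.16
Insurance premium = 0.7% × 294240.16 = 2059.68
Import duty = 294240.16 × 6.2% = 18242.89

CIF value: SGD 294240.16; import duty: SGD 18242.89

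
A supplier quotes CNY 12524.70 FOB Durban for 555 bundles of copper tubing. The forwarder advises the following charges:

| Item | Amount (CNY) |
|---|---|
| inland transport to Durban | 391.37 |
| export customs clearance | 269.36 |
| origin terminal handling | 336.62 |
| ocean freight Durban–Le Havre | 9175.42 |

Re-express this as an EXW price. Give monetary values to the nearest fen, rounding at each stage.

EXW price: CNY 11527.35

Not relevant to the conversion: freight — on the buyer under both terms; not part of either seller's price.
From FOB to EXW, the seller no longer bears: inland to port, export clearance, origin terminal.
EXW price = 12524.70 − 391.37 − 269.36 − 336.62 = 11527.35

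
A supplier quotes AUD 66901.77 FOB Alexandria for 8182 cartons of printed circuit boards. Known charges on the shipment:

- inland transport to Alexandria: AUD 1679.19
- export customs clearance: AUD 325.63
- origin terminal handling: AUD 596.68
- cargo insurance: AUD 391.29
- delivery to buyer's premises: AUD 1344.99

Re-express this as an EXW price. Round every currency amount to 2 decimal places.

Not relevant to the conversion: delivery, insurance — on the buyer under both terms; not part of either seller's price.
From FOB to EXW, the seller no longer bears: inland to port, export clearance, origin terminal.
EXW price = 66901.77 − 1679.19 − 325.63 − 596.68 = 64300.27

EXW price: AUD 64300.27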